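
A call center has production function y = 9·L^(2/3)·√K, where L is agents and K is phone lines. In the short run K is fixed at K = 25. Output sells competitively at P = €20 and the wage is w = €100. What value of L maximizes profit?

L* = 216

With K = 25, MP_L = (2/3)·9·L^(-1/3)·25^(1/2) = 30·L^(-1/3).
Profit maximization for a price taker requires P·MP_L = w: 20·30·L^(-1/3) = 100.
So L^(-1/3) = 1/6, which gives L = 216.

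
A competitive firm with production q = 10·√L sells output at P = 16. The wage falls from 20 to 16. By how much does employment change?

ΔL = 9

From P·MP_L = w with MP_L = 5·L^(-1/2), the labor demand is L(w) = (80/w)^(2).
At w = 20: L = 16. At w = 16: L = 25.
ΔL = 25 − 16 = 9.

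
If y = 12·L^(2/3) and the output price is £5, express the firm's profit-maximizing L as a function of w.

L(w) = 64000/w³

MP_L = (2/3)·12·L^(-1/3) = 8·L^(-1/3).
Setting P·MP_L = w: 40·L^(-1/3) = w.
Solving for L: L^(-1/3) = w/40, so L = (40/w)^(3).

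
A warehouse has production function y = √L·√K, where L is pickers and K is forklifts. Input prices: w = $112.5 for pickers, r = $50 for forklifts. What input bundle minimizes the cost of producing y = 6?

Cost minimization requires the marginal rate of technical substitution to equal the input-price ratio: MP_L/MP_K = w/r.
Here MP_L/MP_K = (1/2)·(K/L)/(1/2) = (K/L). Setting this equal to 112.5/50 = 2.25 gives K = 2.25L.
Substituting into y = 6: L^(1/2)·(2.25L)^(1/2) = 6.
Solving, L = 4 and K = 9.

L* = 4, K* = 9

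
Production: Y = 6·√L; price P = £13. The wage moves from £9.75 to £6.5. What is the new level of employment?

From P·MP_L = w with MP_L = 3·L^(-1/2), the labor demand is L(w) = (39/w)^(2).
At w = 9.75: L = 16. At w = 6.5: L = 36.

L* = 36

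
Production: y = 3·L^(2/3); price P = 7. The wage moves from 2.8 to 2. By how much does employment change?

ΔL = 218

From P·MP_L = w with MP_L = 2·L^(-1/3), the labor demand is L(w) = (14/w)^(3).
At w = 2.8: L = 125. At w = 2: L = 343.
ΔL = 343 − 125 = 218.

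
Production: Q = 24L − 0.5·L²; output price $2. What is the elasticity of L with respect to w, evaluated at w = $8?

From P·MP_L = w with MP_L = 24 − L, labor demand is L(w) = 24 − w/2.
dL/dw = −1/(2) = -0.5.
At w = 8, L = 20, so ε = (dL/dw)·(w/L) = (-0.5)·(8/20) = -0.2.

ε = -0.2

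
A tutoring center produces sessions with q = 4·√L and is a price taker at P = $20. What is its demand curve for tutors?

L(w) = 1600/w²

MP_L = (1/2)·4·L^(-1/2) = 2·L^(-1/2).
Setting P·MP_L = w: 40·L^(-1/2) = w.
Solving for L: L^(-1/2) = w/40, so L = (40/w)^(2).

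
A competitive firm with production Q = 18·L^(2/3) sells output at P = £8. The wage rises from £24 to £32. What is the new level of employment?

L* = 27

From P·MP_L = w with MP_L = 12·L^(-1/3), the labor demand is L(w) = (96/w)^(3).
At w = 24: L = 64. At w = 32: L = 27.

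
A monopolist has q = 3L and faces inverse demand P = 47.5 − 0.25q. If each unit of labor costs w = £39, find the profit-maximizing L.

L* = 23

Marginal revenue from the inverse demand is MR = 47.5 − 0.5q.
The marginal product is MP_L = 3.
A monopolist hires until marginal revenue product equals the wage: MR·MP_L = w.
(47.5 − 1.5L)·3 = 39, so L = 23.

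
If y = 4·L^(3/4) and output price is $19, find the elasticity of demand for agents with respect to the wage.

MP_L = (3/4)·4·L^(-1/4), so P·MP_L = w gives 57·L^(-1/4) = w.
Solving, L(w) = (57/w)^(4). This is a constant-elasticity form: L ∝ w^(−4), so ε = −4.

ε = -4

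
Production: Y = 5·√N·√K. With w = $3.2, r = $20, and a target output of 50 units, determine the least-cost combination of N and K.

N* = 25, K* = 4

Cost minimization requires the marginal rate of technical substitution to equal the input-price ratio: MP_N/MP_K = w/r.
Here MP_N/MP_K = (1/2)·(K/N)/(1/2) = (K/N). Setting this equal to 3.2/20 = 0.16 gives K = 0.16N.
Substituting into Y = 50: 5·N^(1/2)·(0.16N)^(1/2) = 50.
Solving, N = 25 and K = 4.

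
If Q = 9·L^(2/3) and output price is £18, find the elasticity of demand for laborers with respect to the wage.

MP_L = (2/3)·9·L^(-1/3), so P·MP_L = w gives 108·L^(-1/3) = w.
Solving, L(w) = (108/w)^(3). This is a constant-elasticity form: L ∝ w^(−3), so ε = −3.

ε = -3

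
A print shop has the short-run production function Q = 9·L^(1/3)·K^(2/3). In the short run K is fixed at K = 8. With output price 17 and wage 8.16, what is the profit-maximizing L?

L* = 125

With K = 8, MP_L = (1/3)·9·L^(-2/3)·8^(2/3) = 12·L^(-2/3).
Profit maximization for a price taker requires P·MP_L = w: 17·12·L^(-2/3) = 8.16.
So L^(-2/3) = 0.04, which gives L = 125.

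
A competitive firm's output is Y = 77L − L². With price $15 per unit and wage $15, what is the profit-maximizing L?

L* = 38

The marginal product of L is MP_L = 77 − 2L.
A price-taking firm hires until the value of the marginal product equals the wage: P·MP_L = w, so 15·(77 − 2L) = 15.
Then 77 − 2L = 1, giving L = 38.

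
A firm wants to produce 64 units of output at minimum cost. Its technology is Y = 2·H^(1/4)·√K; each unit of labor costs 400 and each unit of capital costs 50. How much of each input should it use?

Cost minimization requires the marginal rate of technical substitution to equal the input-price ratio: MP_H/MP_K = w/r.
Here MP_H/MP_K = (1/4)·(K/H)/(1/2) = 0.5·(K/H). Setting this equal to 400/50 = 8 gives K = 16H.
Substituting into Y = 64: 2·H^(1/4)·(16H)^(1/2) = 64.
Solving, H = 16 and K = 256.

H* = 16, K* = 256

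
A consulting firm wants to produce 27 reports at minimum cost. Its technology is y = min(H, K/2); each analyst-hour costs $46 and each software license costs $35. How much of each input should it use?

With a fixed-proportions technology, the cost-minimizing bundle uses no slack in either input: H = K/2 = y.
So H = 27 and K = 2·27 = 54.

H* = 27, K* = 54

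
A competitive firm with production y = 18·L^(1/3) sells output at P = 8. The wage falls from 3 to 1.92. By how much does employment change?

ΔL = 61

From P·MP_L = w with MP_L = 6·L^(-2/3), the labor demand is L(w) = (48/w)^(3/2).
At w = 3: L = 64. At w = 1.92: L = 125.
ΔL = 125 − 64 = 61.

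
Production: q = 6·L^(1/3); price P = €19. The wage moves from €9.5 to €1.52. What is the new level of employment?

L* = 125

From P·MP_L = w with MP_L = 2·L^(-2/3), the labor demand is L(w) = (38/w)^(3/2).
At w = 9.5: L = 8. At w = 1.52: L = 125.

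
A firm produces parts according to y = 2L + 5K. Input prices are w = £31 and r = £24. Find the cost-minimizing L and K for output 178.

The inputs are perfect substitutes, so the firm uses whichever has the lower cost per unit of output.
Cost per unit of output via L is w/2 = 15.5; via K it is r/5 = 4.8. K is cheaper.
Producing y = 178 with K alone: L = 0, K = 35.6.

L* = 0, K* = 35.6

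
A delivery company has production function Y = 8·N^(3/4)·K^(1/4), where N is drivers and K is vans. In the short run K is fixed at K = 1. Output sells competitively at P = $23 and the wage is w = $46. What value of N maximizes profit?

With K = 1, MP_N = (3/4)·8·N^(-1/4)·1^(1/4) = 6·N^(-1/4).
Profit maximization for a price taker requires P·MP_N = w: 23·6·N^(-1/4) = 46.
So N^(-1/4) = 1/3, which gives N = 81.

N* = 81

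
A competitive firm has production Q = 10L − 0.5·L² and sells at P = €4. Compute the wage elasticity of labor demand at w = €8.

ε = -0.25

From P·MP_L = w with MP_L = 10 − L, labor demand is L(w) = 10 − w/4.
dL/dw = −1/(4) = -0.25.
At w = 8, L = 8, so ε = (dL/dw)·(w/L) = (-0.25)·(8/8) = -0.25.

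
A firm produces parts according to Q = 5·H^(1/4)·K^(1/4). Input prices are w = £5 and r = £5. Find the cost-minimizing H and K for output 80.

Cost minimization requires the marginal rate of technical substitution to equal the input-price ratio: MP_H/MP_K = w/r.
Here MP_H/MP_K = (1/4)·(K/H)/(1/4) = (K/H). Setting this equal to 5/5 = 1 gives K = H.
Substituting into Q = 80: 5·H^(1/4)·(H)^(1/4) = 80.
Solving, H = 256 and K = 256.

H* = 256, K* = 256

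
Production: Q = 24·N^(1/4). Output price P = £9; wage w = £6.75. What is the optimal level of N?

N* = 16

MP_N = (1/4)·24·N^(-3/4) = 6·N^(-3/4).
Profit maximization for a price taker requires P·MP_N = w: 9·6·N^(-3/4) = 6.75.
So N^(-3/4) = 0.125, which gives N = 16.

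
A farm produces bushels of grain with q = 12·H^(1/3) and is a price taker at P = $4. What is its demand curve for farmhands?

H(w) = (16/w)^(3/2)

MP_H = (1/3)·12·H^(-2/3) = 4·H^(-2/3).
Setting P·MP_H = w: 16·H^(-2/3) = w.
Solving for H: H^(-2/3) = w/16, so H = (16/w)^(3/2).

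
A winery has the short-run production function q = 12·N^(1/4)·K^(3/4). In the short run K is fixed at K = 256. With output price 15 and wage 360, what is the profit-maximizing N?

N* = 16

With K = 256, MP_N = (1/4)·12·N^(-3/4)·256^(3/4) = 192·N^(-3/4).
Profit maximization for a price taker requires P·MP_N = w: 15·192·N^(-3/4) = 360.
So N^(-3/4) = 0.125, which gives N = 16.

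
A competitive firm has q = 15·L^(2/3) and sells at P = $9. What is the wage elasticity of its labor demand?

ε = -3

MP_L = (2/3)·15·L^(-1/3), so P·MP_L = w gives 90·L^(-1/3) = w.
Solving, L(w) = (90/w)^(3). This is a constant-elasticity form: L ∝ w^(−3), so ε = −3.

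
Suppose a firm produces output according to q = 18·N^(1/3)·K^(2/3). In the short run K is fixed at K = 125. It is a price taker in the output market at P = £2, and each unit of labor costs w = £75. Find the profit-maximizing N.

N* = 8

With K = 125, MP_N = (1/3)·18·N^(-2/3)·125^(2/3) = 150·N^(-2/3).
Profit maximization for a price taker requires P·MP_N = w: 2·150·N^(-2/3) = 75.
So N^(-2/3) = 0.25, which gives N = 8.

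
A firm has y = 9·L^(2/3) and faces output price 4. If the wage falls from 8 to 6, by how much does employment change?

From P·MP_L = w with MP_L = 6·L^(-1/3), the labor demand is L(w) = (24/w)^(3).
At w = 8: L = 27. At w = 6: L = 64.
ΔL = 64 − 27 = 37.

ΔL = 37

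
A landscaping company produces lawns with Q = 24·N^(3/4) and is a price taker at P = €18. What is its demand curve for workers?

MP_N = (3/4)·24·N^(-1/4) = 18·N^(-1/4).
Setting P·MP_N = w: 324·N^(-1/4) = w.
Solving for N: N^(-1/4) = w/324, so N = (324/w)^(4).

N(w) = (324/w)^(4)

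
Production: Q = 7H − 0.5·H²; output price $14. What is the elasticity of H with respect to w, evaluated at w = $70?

ε = -2.5

From P·MP_H = w with MP_H = 7 − H, labor demand is H(w) = 7 − w/14.
dH/dw = −1/(14) = -1/14.
At w = 70, H = 2, so ε = (dH/dw)·(w/H) = (-1/14)·(70/2) = -2.5.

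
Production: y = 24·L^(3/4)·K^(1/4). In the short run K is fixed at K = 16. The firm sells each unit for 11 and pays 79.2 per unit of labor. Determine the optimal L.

L* = 625

With K = 16, MP_L = (3/4)·24·L^(-1/4)·16^(1/4) = 36·L^(-1/4).
Profit maximization for a price taker requires P·MP_L = w: 11·36·L^(-1/4) = 79.2.
So L^(-1/4) = 0.2, which gives L = 625.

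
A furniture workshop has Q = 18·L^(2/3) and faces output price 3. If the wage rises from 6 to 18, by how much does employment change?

ΔL = -208

From P·MP_L = w with MP_L = 12·L^(-1/3), the labor demand is L(w) = (36/w)^(3).
At w = 6: L = 216. At w = 18: L = 8.
ΔL = 8 − 216 = -208.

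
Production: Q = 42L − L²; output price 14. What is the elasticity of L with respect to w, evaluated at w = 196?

From P·MP_L = w with MP_L = 42 − 2L, labor demand is L(w) = (42 − w/14)/2.
dL/dw = −1/(28) = -1/28.
At w = 196, L = 14, so ε = (dL/dw)·(w/L) = (-1/28)·(196/14) = -0.5.

ε = -0.5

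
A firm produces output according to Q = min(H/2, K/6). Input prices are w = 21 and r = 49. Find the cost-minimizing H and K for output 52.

H* = 104, K* = 312

With a fixed-proportions technology, the cost-minimizing bundle uses no slack in either input: H/2 = K/6 = Q.
So H = 2·52 = 104 and K = 6·52 = 312.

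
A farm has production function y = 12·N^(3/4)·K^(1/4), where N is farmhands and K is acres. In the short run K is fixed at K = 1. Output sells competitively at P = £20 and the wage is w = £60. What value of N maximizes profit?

N* = 81

With K = 1, MP_N = (3/4)·12·N^(-1/4)·1^(1/4) = 9·N^(-1/4).
Profit maximization for a price taker requires P·MP_N = w: 20·9·N^(-1/4) = 60.
So N^(-1/4) = 1/3, which gives N = 81.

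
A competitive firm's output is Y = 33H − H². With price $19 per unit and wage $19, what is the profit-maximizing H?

H* = 16

The marginal product of H is MP_H = 33 − 2H.
A price-taking firm hires until the value of the marginal product equals the wage: P·MP_H = w, so 19·(33 − 2H) = 19.
Then 33 − 2H = 1, giving H = 16.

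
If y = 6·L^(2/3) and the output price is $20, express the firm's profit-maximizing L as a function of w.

MP_L = (2/3)·6·L^(-1/3) = 4·L^(-1/3).
Setting P·MP_L = w: 80·L^(-1/3) = w.
Solving for L: L^(-1/3) = w/80, so L = (80/w)^(3).

L(w) = 512000/w³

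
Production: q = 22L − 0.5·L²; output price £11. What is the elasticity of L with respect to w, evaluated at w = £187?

From P·MP_L = w with MP_L = 22 − L, labor demand is L(w) = 22 − w/11.
dL/dw = −1/(11) = -1/11.
At w = 187, L = 5, so ε = (dL/dw)·(w/L) = (-1/11)·(187/5) = -3.4.

ε = -3.4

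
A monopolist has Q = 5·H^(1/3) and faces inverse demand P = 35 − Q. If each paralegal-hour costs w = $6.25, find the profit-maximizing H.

Marginal revenue from the inverse demand is MR = 35 − 2Q.
The marginal product is MP_H = (5/3)·H^(-2/3).
A monopolist hires until marginal revenue product equals the wage: MR·MP_H = w.
At H, Q = 5·H^(1/3). Substituting and solving: (35 − 10·H^(1/3))·(5/3)·H^(-2/3) = 6.25 gives H = 8.

H* = 8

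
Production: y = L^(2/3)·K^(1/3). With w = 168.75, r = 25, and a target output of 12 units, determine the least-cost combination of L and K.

Cost minimization requires the marginal rate of technical substitution to equal the input-price ratio: MP_L/MP_K = w/r.
Here MP_L/MP_K = (2/3)·(K/L)/(1/3) = 2·(K/L). Setting this equal to 168.75/25 = 6.75 gives K = 3.375L.
Substituting into y = 12: L^(2/3)·(3.375L)^(1/3) = 12.
Solving, L = 8 and K = 27.

L* = 8, K* = 27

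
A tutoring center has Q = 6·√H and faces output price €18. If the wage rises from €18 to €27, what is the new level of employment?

From P·MP_H = w with MP_H = 3·H^(-1/2), the labor demand is H(w) = (54/w)^(2).
At w = 18: H = 9. At w = 27: H = 4.

H* = 4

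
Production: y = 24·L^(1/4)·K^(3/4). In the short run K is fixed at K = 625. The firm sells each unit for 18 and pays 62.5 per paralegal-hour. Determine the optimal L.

L* = 1296

With K = 625, MP_L = (1/4)·24·L^(-3/4)·625^(3/4) = 750·L^(-3/4).
Profit maximization for a price taker requires P·MP_L = w: 18·750·L^(-3/4) = 62.5.
So L^(-3/4) = 1/216, which gives L = 1296.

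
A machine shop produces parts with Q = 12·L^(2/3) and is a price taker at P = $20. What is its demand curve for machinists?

MP_L = (2/3)·12·L^(-1/3) = 8·L^(-1/3).
Setting P·MP_L = w: 160·L^(-1/3) = w.
Solving for L: L^(-1/3) = w/160, so L = (160/w)^(3).

L(w) = 4096000/w³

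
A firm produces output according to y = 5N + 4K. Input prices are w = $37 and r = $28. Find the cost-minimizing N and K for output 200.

N* = 0, K* = 50

The inputs are perfect substitutes, so the firm uses whichever has the lower cost per unit of output.
Cost per unit of output via N is w/5 = 7.4; via K it is r/4 = 7. K is cheaper.
Producing y = 200 with K alone: N = 0, K = 50.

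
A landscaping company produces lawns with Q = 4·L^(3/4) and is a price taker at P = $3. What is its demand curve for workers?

L(w) = 6561/w^(4)

MP_L = (3/4)·4·L^(-1/4) = 3·L^(-1/4).
Setting P·MP_L = w: 9·L^(-1/4) = w.
Solving for L: L^(-1/4) = w/9, so L = (9/w)^(4).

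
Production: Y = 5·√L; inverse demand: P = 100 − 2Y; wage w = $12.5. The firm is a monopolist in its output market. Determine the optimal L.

Marginal revenue from the inverse demand is MR = 100 − 4Y.
The marginal product is MP_L = 2.5·L^(-1/2).
A monopolist hires until marginal revenue product equals the wage: MR·MP_L = w.
At L, Y = 5·√L. Substituting and solving: (100 − 20·√L)·2.5·L^(-1/2) = 12.5 gives L = 16.

L* = 16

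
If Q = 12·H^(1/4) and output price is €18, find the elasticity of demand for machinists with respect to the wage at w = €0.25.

MP_H = (1/4)·12·H^(-3/4), so P·MP_H = w gives 54·H^(-3/4) = w.
Solving, H(w) = (54/w)^(4/3). This is a constant-elasticity form: H ∝ w^(−4/3), so ε = −4/3.

ε = -4/3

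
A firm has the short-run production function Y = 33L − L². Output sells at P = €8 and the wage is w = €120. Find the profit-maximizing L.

L* = 9

The marginal product of L is MP_L = 33 − 2L.
A price-taking firm hires until the value of the marginal product equals the wage: P·MP_L = w, so 8·(33 − 2L) = 120.
Then 33 − 2L = 15, giving L = 9.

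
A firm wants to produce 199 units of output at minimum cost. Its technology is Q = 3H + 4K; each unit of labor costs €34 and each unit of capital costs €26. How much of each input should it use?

The inputs are perfect substitutes, so the firm uses whichever has the lower cost per unit of output.
Cost per unit of output via H is w/3 = 34/3; via K it is r/4 = 6.5. K is cheaper.
Producing Q = 199 with K alone: H = 0, K = 49.75.

H* = 0, K* = 49.75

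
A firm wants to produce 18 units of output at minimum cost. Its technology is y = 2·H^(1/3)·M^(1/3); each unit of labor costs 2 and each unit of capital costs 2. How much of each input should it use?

Cost minimization requires the marginal rate of technical substitution to equal the input-price ratio: MP_H/MP_M = w/r.
Here MP_H/MP_M = (1/3)·(M/H)/(1/3) = (M/H). Setting this equal to 2/2 = 1 gives M = H.
Substituting into y = 18: 2·H^(1/3)·(H)^(1/3) = 18.
Solving, H = 27 and M = 27.

H* = 27, M* = 27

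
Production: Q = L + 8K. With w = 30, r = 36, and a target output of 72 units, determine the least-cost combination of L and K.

The inputs are perfect substitutes, so the firm uses whichever has the lower cost per unit of output.
Cost per unit of output via L is 30; via K it is 4.5. K is cheaper.
Producing Q = 72 with K alone: L = 0, K = 9.

L* = 0, K* = 9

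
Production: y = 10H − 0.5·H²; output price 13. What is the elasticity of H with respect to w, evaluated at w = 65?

ε = -1

From P·MP_H = w with MP_H = 10 − H, labor demand is H(w) = 10 − w/13.
dH/dw = −1/(13) = -1/13.
At w = 65, H = 5, so ε = (dH/dw)·(w/H) = (-1/13)·(65/5) = -1.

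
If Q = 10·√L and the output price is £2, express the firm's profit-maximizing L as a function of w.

L(w) = 100/w²

MP_L = (1/2)·10·L^(-1/2) = 5·L^(-1/2).
Setting P·MP_L = w: 10·L^(-1/2) = w.
Solving for L: L^(-1/2) = w/10, so L = (10/w)^(2).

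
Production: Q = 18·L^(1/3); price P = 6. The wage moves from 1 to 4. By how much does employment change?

ΔL = -189

From P·MP_L = w with MP_L = 6·L^(-2/3), the labor demand is L(w) = (36/w)^(3/2).
At w = 1: L = 216. At w = 4: L = 27.
ΔL = 27 − 216 = -189.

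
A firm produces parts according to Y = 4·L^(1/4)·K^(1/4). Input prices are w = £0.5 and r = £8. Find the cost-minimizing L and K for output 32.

L* = 256, K* = 16

Cost minimization requires the marginal rate of technical substitution to equal the input-price ratio: MP_L/MP_K = w/r.
Here MP_L/MP_K = (1/4)·(K/L)/(1/4) = (K/L). Setting this equal to 0.5/8 = 0.0625 gives K = 0.0625L.
Substituting into Y = 32: 4·L^(1/4)·(0.0625L)^(1/4) = 32.
Solving, L = 256 and K = 16.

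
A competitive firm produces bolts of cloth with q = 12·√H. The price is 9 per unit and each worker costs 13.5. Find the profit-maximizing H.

H* = 16

MP_H = (1/2)·12·H^(-1/2) = 6·H^(-1/2).
Profit maximization for a price taker requires P·MP_H = w: 9·6·H^(-1/2) = 13.5.
So H^(-1/2) = 0.25, which gives H = 16.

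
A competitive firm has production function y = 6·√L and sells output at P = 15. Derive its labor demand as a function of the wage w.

L(w) = 2025/w²

MP_L = (1/2)·6·L^(-1/2) = 3·L^(-1/2).
Setting P·MP_L = w: 45·L^(-1/2) = w.
Solving for L: L^(-1/2) = w/45, so L = (45/w)^(2).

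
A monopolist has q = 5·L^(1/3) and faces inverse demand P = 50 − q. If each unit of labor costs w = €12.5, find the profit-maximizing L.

L* = 8

Marginal revenue from the inverse demand is MR = 50 − 2q.
The marginal product is MP_L = (5/3)·L^(-2/3).
A monopolist hires until marginal revenue product equals the wage: MR·MP_L = w.
At L, q = 5·L^(1/3). Substituting and solving: (50 − 10·L^(1/3))·(5/3)·L^(-2/3) = 12.5 gives L = 8.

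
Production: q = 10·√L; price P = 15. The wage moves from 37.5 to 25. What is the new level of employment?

From P·MP_L = w with MP_L = 5·L^(-1/2), the labor demand is L(w) = (75/w)^(2).
At w = 37.5: L = 4. At w = 25: L = 9.

L* = 9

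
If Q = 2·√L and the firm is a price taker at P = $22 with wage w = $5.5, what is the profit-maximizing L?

MP_L = (1/2)·2·L^(-1/2) = L^(-1/2).
Profit maximization for a price taker requires P·MP_L = w: 22·L^(-1/2) = 5.5.
So L^(-1/2) = 0.25, which gives L = 16.

L* = 16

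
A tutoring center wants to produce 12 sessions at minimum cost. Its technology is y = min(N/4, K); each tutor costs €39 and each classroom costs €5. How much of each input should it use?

With a fixed-proportions technology, the cost-minimizing bundle uses no slack in either input: N/4 = K = y.
So N = 4·12 = 48 and K = 12.

N* = 48, K* = 12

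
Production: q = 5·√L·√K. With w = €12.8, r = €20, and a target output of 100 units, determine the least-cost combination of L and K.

L* = 25, K* = 16

Cost minimization requires the marginal rate of technical substitution to equal the input-price ratio: MP_L/MP_K = w/r.
Here MP_L/MP_K = (1/2)·(K/L)/(1/2) = (K/L). Setting this equal to 12.8/20 = 0.64 gives K = 0.64L.
Substituting into q = 100: 5·L^(1/2)·(0.64L)^(1/2) = 100.
Solving, L = 25 and K = 16.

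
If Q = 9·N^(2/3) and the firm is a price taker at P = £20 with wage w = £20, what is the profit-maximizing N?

N* = 216

MP_N = (2/3)·9·N^(-1/3) = 6·N^(-1/3).
Profit maximization for a price taker requires P·MP_N = w: 20·6·N^(-1/3) = 20.
So N^(-1/3) = 1/6, which gives N = 216.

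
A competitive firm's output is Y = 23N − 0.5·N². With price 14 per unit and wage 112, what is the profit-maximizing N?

N* = 15

The marginal product of N is MP_N = 23 − N.
A price-taking firm hires until the value of the marginal product equals the wage: P·MP_N = w, so 14·(23 − N) = 112.
Then 23 − N = 8, giving N = 15.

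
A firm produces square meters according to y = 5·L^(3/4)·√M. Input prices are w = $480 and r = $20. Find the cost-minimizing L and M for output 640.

L* = 16, M* = 256

Cost minimization requires the marginal rate of technical substitution to equal the input-price ratio: MP_L/MP_M = w/r.
Here MP_L/MP_M = (3/4)·(M/L)/(1/2) = 1.5·(M/L). Setting this equal to 480/20 = 24 gives M = 16L.
Substituting into y = 640: 5·L^(3/4)·(16L)^(1/2) = 640.
Solving, L = 16 and M = 256.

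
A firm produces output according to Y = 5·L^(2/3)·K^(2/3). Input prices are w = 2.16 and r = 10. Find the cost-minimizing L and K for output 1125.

L* = 125, K* = 27

Cost minimization requires the marginal rate of technical substitution to equal the input-price ratio: MP_L/MP_K = w/r.
Here MP_L/MP_K = (2/3)·(K/L)/(2/3) = (K/L). Setting this equal to 2.16/10 = 0.216 gives K = 0.216L.
Substituting into Y = 1125: 5·L^(2/3)·(0.216L)^(2/3) = 1125.
Solving, L = 125 and K = 27.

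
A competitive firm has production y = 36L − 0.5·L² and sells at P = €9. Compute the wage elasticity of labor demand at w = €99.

ε = -0.44

From P·MP_L = w with MP_L = 36 − L, labor demand is L(w) = 36 − w/9.
dL/dw = −1/(9) = -1/9.
At w = 99, L = 25, so ε = (dL/dw)·(w/L) = (-1/9)·(99/25) = -0.44.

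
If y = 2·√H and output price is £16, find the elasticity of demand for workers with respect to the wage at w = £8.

ε = -2

MP_H = (1/2)·2·H^(-1/2), so P·MP_H = w gives 16·H^(-1/2) = w.
Solving, H(w) = (16/w)^(2). This is a constant-elasticity form: H ∝ w^(−2), so ε = −2.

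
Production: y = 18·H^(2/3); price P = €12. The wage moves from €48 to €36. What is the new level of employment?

From P·MP_H = w with MP_H = 12·H^(-1/3), the labor demand is H(w) = (144/w)^(3).
At w = 48: H = 27. At w = 36: H = 64.

H* = 64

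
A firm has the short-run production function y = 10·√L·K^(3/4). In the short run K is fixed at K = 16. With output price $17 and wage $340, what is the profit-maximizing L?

L* = 4

With K = 16, MP_L = (1/2)·10·L^(-1/2)·16^(3/4) = 40·L^(-1/2).
Profit maximization for a price taker requires P·MP_L = w: 17·40·L^(-1/2) = 340.
So L^(-1/2) = 0.5, which gives L = 4.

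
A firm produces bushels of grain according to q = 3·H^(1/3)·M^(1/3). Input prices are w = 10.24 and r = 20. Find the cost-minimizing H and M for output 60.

Cost minimization requires the marginal rate of technical substitution to equal the input-price ratio: MP_H/MP_M = w/r.
Here MP_H/MP_M = (1/3)·(M/H)/(1/3) = (M/H). Setting this equal to 10.24/20 = 0.512 gives M = 0.512H.
Substituting into q = 60: 3·H^(1/3)·(0.512H)^(1/3) = 60.
Solving, H = 125 and M = 64.

H* = 125, M* = 64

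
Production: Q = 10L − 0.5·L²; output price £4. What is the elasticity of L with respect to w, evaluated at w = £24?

From P·MP_L = w with MP_L = 10 − L, labor demand is L(w) = 10 − w/4.
dL/dw = −1/(4) = -0.25.
At w = 24, L = 4, so ε = (dL/dw)·(w/L) = (-0.25)·(24/4) = -1.5.

ε = -1.5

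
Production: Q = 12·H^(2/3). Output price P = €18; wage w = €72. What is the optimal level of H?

H* = 8

MP_H = (2/3)·12·H^(-1/3) = 8·H^(-1/3).
Profit maximization for a price taker requires P·MP_H = w: 18·8·H^(-1/3) = 72.
So H^(-1/3) = 0.5, which gives H = 8.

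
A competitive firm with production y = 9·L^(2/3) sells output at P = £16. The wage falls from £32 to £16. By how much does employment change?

ΔL = 189

From P·MP_L = w with MP_L = 6·L^(-1/3), the labor demand is L(w) = (96/w)^(3).
At w = 32: L = 27. At w = 16: L = 216.
ΔL = 216 − 27 = 189.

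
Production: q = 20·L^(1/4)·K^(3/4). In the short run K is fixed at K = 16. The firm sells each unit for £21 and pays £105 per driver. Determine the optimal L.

With K = 16, MP_L = (1/4)·20·L^(-3/4)·16^(3/4) = 40·L^(-3/4).
Profit maximization for a price taker requires P·MP_L = w: 21·40·L^(-3/4) = 105.
So L^(-3/4) = 0.125, which gives L = 16.

L* = 16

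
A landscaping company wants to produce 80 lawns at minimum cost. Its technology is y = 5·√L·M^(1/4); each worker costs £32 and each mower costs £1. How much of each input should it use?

Cost minimization requires the marginal rate of technical substitution to equal the input-price ratio: MP_L/MP_M = w/r.
Here MP_L/MP_M = (1/2)·(M/L)/(1/4) = 2·(M/L). Setting this equal to 32/1 = 32 gives M = 16L.
Substituting into y = 80: 5·L^(1/2)·(16L)^(1/4) = 80.
Solving, L = 16 and M = 256.

L* = 16, M* = 256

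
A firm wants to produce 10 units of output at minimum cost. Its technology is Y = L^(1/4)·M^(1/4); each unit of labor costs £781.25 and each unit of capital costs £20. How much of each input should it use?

L* = 16, M* = 625

Cost minimization requires the marginal rate of technical substitution to equal the input-price ratio: MP_L/MP_M = w/r.
Here MP_L/MP_M = (1/4)·(M/L)/(1/4) = (M/L). Setting this equal to 781.25/20 = 39.0625 gives M = 39.0625L.
Substituting into Y = 10: L^(1/4)·(39.0625L)^(1/4) = 10.
Solving, L = 16 and M = 625.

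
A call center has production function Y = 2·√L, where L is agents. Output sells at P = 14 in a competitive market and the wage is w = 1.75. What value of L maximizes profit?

MP_L = (1/2)·2·L^(-1/2) = L^(-1/2).
Profit maximization for a price taker requires P·MP_L = w: 14·L^(-1/2) = 1.75.
So L^(-1/2) = 0.125, which gives L = 64.

L* = 64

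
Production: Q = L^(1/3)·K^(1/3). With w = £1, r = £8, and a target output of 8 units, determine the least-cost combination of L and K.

L* = 64, K* = 8

Cost minimization requires the marginal rate of technical substitution to equal the input-price ratio: MP_L/MP_K = w/r.
Here MP_L/MP_K = (1/3)·(K/L)/(1/3) = (K/L). Setting this equal to 1/8 = 0.125 gives K = 0.125L.
Substituting into Q = 8: L^(1/3)·(0.125L)^(1/3) = 8.
Solving, L = 64 and K = 8.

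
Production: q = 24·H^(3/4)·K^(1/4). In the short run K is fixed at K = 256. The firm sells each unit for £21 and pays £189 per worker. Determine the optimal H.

H* = 4096

With K = 256, MP_H = (3/4)·24·H^(-1/4)·256^(1/4) = 72·H^(-1/4).
Profit maximization for a price taker requires P·MP_H = w: 21·72·H^(-1/4) = 189.
So H^(-1/4) = 0.125, which gives H = 4096.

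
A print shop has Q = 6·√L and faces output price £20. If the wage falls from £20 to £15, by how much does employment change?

From P·MP_L = w with MP_L = 3·L^(-1/2), the labor demand is L(w) = (60/w)^(2).
At w = 20: L = 9. At w = 15: L = 16.
ΔL = 16 − 9 = 7.

ΔL = 7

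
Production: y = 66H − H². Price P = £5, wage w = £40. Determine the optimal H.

H* = 29

The marginal product of H is MP_H = 66 − 2H.
A price-taking firm hires until the value of the marginal product equals the wage: P·MP_H = w, so 5·(66 − 2H) = 40.
Then 66 − 2H = 8, giving H = 29.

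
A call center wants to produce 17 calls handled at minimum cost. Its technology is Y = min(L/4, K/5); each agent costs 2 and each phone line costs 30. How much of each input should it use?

With a fixed-proportions technology, the cost-minimizing bundle uses no slack in either input: L/4 = K/5 = Y.
So L = 4·17 = 68 and K = 5·17 = 85.

L* = 68, K* = 85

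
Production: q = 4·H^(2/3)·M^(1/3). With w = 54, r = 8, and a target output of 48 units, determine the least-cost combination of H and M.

Cost minimization requires the marginal rate of technical substitution to equal the input-price ratio: MP_H/MP_M = w/r.
Here MP_H/MP_M = (2/3)·(M/H)/(1/3) = 2·(M/H). Setting this equal to 54/8 = 6.75 gives M = 3.375H.
Substituting into q = 48: 4·H^(2/3)·(3.375H)^(1/3) = 48.
Solving, H = 8 and M = 27.

H* = 8, M* = 27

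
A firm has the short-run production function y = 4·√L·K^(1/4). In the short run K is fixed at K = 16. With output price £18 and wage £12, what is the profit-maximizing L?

L* = 36

With K = 16, MP_L = (1/2)·4·L^(-1/2)·16^(1/4) = 4·L^(-1/2).
Profit maximization for a price taker requires P·MP_L = w: 18·4·L^(-1/2) = 12.
So L^(-1/2) = 1/6, which gives L = 36.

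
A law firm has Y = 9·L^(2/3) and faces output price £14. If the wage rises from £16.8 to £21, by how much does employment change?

ΔL = -61

From P·MP_L = w with MP_L = 6·L^(-1/3), the labor demand is L(w) = (84/w)^(3).
At w = 16.8: L = 125. At w = 21: L = 64.
ΔL = 64 − 125 = -61.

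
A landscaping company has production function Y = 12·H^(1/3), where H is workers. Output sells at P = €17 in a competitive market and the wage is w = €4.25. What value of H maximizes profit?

H* = 64

MP_H = (1/3)·12·H^(-2/3) = 4·H^(-2/3).
Profit maximization for a price taker requires P·MP_H = w: 17·4·H^(-2/3) = 4.25.
So H^(-2/3) = 0.0625, which gives H = 64.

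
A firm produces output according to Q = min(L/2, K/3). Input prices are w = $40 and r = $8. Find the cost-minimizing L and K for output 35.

With a fixed-proportions technology, the cost-minimizing bundle uses no slack in either input: L/2 = K/3 = Q.
So L = 2·35 = 70 and K = 3·35 = 105.

L* = 70, K* = 105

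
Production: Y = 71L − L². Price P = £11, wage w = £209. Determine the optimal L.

L* = 26

The marginal product of L is MP_L = 71 − 2L.
A price-taking firm hires until the value of the marginal product equals the wage: P·MP_L = w, so 11·(71 − 2L) = 209.
Then 71 − 2L = 19, giving L = 26.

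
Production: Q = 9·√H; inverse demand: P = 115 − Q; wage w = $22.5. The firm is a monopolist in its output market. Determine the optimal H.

Marginal revenue from the inverse demand is MR = 115 − 2Q.
The marginal product is MP_H = 4.5·H^(-1/2).
A monopolist hires until marginal revenue product equals the wage: MR·MP_H = w.
At H, Q = 9·√H. Substituting and solving: (115 − 18·√H)·4.5·H^(-1/2) = 22.5 gives H = 25.

H* = 25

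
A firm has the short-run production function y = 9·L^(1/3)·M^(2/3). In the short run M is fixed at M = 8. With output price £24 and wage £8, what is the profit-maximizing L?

L* = 216

With M = 8, MP_L = (1/3)·9·L^(-2/3)·8^(2/3) = 12·L^(-2/3).
Profit maximization for a price taker requires P·MP_L = w: 24·12·L^(-2/3) = 8.
So L^(-2/3) = 1/36, which gives L = 216.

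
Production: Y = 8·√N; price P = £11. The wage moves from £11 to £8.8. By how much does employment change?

ΔN = 9

From P·MP_N = w with MP_N = 4·N^(-1/2), the labor demand is N(w) = (44/w)^(2).
At w = 11: N = 16. At w = 8.8: N = 25.
ΔN = 25 − 16 = 9.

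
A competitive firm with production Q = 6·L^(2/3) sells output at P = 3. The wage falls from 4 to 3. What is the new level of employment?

L* = 64

From P·MP_L = w with MP_L = 4·L^(-1/3), the labor demand is L(w) = (12/w)^(3).
At w = 4: L = 27. At w = 3: L = 64.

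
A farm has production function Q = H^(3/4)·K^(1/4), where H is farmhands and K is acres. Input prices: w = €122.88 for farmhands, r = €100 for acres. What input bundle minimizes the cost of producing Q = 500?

H* = 625, K* = 256

Cost minimization requires the marginal rate of technical substitution to equal the input-price ratio: MP_H/MP_K = w/r.
Here MP_H/MP_K = (3/4)·(K/H)/(1/4) = 3·(K/H). Setting this equal to 122.88/100 = 1.2288 gives K = 0.4096H.
Substituting into Q = 500: H^(3/4)·(0.4096H)^(1/4) = 500.
Solving, H = 625 and K = 256.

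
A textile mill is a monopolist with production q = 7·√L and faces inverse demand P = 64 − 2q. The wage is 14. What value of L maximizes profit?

Marginal revenue from the inverse demand is MR = 64 − 4q.
The marginal product is MP_L = 3.5·L^(-1/2).
A monopolist hires until marginal revenue product equals the wage: MR·MP_L = w.
At L, q = 7·√L. Substituting and solving: (64 − 28·√L)·3.5·L^(-1/2) = 14 gives L = 4.

L* = 4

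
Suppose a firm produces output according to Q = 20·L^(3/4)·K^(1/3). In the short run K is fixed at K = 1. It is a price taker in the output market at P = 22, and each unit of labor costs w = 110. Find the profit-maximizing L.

With K = 1, MP_L = (3/4)·20·L^(-1/4)·1^(1/3) = 15·L^(-1/4).
Profit maximization for a price taker requires P·MP_L = w: 22·15·L^(-1/4) = 110.
So L^(-1/4) = 1/3, which gives L = 81.

L* = 81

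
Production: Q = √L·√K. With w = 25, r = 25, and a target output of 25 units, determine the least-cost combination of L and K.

Cost minimization requires the marginal rate of technical substitution to equal the input-price ratio: MP_L/MP_K = w/r.
Here MP_L/MP_K = (1/2)·(K/L)/(1/2) = (K/L). Setting this equal to 25/25 = 1 gives K = L.
Substituting into Q = 25: L^(1/2)·(L)^(1/2) = 25.
Solving, L = 25 and K = 25.

L* = 25, K* = 25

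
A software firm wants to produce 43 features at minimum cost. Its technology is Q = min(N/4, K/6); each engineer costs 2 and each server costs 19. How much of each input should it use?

N* = 172, K* = 258

With a fixed-proportions technology, the cost-minimizing bundle uses no slack in either input: N/4 = K/6 = Q.
So N = 4·43 = 172 and K = 6·43 = 258.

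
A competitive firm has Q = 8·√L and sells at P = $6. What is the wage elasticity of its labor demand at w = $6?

MP_L = (1/2)·8·L^(-1/2), so P·MP_L = w gives 24·L^(-1/2) = w.
Solving, L(w) = (24/w)^(2). This is a constant-elasticity form: L ∝ w^(−2), so ε = −2.

ε = -2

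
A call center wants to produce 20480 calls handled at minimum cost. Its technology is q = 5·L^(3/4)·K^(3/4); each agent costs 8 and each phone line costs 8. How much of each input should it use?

Cost minimization requires the marginal rate of technical substitution to equal the input-price ratio: MP_L/MP_K = w/r.
Here MP_L/MP_K = (3/4)·(K/L)/(3/4) = (K/L). Setting this equal to 8/8 = 1 gives K = L.
Substituting into q = 20480: 5·L^(3/4)·(L)^(3/4) = 20480.
Solving, L = 256 and K = 256.

L* = 256, K* = 256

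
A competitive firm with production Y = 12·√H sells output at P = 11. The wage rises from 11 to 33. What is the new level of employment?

From P·MP_H = w with MP_H = 6·H^(-1/2), the labor demand is H(w) = (66/w)^(2).
At w = 11: H = 36. At w = 33: H = 4.

H* = 4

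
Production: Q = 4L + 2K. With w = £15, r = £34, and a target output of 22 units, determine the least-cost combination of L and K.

The inputs are perfect substitutes, so the firm uses whichever has the lower cost per unit of output.
Cost per unit of output via L is w/4 = 3.75; via K it is r/2 = 17. L is cheaper.
Producing Q = 22 with L alone: L = 5.5, K = 0.

L* = 5.5, K* = 0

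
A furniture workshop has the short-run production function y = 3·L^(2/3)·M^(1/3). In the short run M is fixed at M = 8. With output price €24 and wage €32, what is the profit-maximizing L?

L* = 27

With M = 8, MP_L = (2/3)·3·L^(-1/3)·8^(1/3) = 4·L^(-1/3).
Profit maximization for a price taker requires P·MP_L = w: 24·4·L^(-1/3) = 32.
So L^(-1/3) = 1/3, which gives L = 27.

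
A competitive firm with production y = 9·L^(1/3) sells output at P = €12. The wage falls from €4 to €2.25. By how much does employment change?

ΔL = 37

From P·MP_L = w with MP_L = 3·L^(-2/3), the labor demand is L(w) = (36/w)^(3/2).
At w = 4: L = 27. At w = 2.25: L = 64.
ΔL = 64 − 27 = 37.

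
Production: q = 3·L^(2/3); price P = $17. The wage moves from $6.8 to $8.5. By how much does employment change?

ΔL = -61

From P·MP_L = w with MP_L = 2·L^(-1/3), the labor demand is L(w) = (34/w)^(3).
At w = 6.8: L = 125. At w = 8.5: L = 64.
ΔL = 64 − 125 = -61.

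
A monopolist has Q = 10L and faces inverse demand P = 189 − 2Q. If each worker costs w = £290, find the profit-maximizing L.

Marginal revenue from the inverse demand is MR = 189 − 4Q.
The marginal product is MP_L = 10.
A monopolist hires until marginal revenue product equals the wage: MR·MP_L = w.
(189 − 40L)·10 = 290, so L = 4.

L* = 4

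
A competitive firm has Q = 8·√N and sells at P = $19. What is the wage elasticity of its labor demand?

MP_N = (1/2)·8·N^(-1/2), so P·MP_N = w gives 76·N^(-1/2) = w.
Solving, N(w) = (76/w)^(2). This is a constant-elasticity form: N ∝ w^(−2), so ε = −2.

ε = -2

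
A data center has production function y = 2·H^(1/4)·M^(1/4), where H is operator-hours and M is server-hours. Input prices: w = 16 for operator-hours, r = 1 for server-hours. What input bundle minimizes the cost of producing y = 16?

H* = 16, M* = 256

Cost minimization requires the marginal rate of technical substitution to equal the input-price ratio: MP_H/MP_M = w/r.
Here MP_H/MP_M = (1/4)·(M/H)/(1/4) = (M/H). Setting this equal to 16/1 = 16 gives M = 16H.
Substituting into y = 16: 2·H^(1/4)·(16H)^(1/4) = 16.
Solving, H = 16 and M = 256.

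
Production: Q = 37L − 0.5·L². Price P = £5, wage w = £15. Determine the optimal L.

The marginal product of L is MP_L = 37 − L.
A price-taking firm hires until the value of the marginal product equals the wage: P·MP_L = w, so 5·(37 − L) = 15.
Then 37 − L = 3, giving L = 34.

L* = 34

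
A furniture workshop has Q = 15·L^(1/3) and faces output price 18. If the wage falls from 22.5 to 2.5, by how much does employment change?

ΔL = 208

From P·MP_L = w with MP_L = 5·L^(-2/3), the labor demand is L(w) = (90/w)^(3/2).
At w = 22.5: L = 8. At w = 2.5: L = 216.
ΔL = 216 − 8 = 208.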